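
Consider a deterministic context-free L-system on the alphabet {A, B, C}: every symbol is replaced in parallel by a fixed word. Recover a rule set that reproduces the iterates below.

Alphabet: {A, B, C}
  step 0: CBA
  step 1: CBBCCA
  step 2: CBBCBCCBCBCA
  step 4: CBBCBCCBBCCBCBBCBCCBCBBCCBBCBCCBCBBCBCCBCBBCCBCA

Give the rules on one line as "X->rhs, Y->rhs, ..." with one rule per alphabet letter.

  step 1 ⇒ step 2: CBBCCA ⇒ CB·BC·BC·CB·CB·CA
    A ↦ CA
    B ↦ BC
    C ↦ CB

A->CA, B->BC, C->CB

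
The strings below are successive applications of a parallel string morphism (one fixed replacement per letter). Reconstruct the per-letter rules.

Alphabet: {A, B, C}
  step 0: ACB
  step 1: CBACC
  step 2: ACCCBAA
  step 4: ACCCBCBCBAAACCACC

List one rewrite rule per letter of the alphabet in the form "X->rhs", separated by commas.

A->CB, B->CC, C->A

  step 1 ⇒ step 2: CBACC ⇒ A·CC·CB·A·A
    A ↦ CB
    B ↦ CC
    C ↦ A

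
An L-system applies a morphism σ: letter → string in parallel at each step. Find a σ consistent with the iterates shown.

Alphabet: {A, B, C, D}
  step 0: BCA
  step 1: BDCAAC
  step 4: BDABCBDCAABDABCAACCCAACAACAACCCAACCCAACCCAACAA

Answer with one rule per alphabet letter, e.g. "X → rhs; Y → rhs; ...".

A->C, B->BD, C->CAA, D->AB

  step 0 ⇒ step 1: BCA ⇒ BD·CAA·C
    A ↦ C
    B ↦ BD
    C ↦ CAA
    D ↦ AB  (constrained at step 1)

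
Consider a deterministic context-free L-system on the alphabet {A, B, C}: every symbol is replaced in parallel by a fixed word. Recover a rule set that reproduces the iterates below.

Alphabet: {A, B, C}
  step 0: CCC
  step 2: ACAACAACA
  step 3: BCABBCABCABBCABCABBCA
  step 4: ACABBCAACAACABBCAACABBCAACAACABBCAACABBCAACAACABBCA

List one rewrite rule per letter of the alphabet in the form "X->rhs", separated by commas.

A->BCA, B->ACA, C->B

  step 3 ⇒ step 4: BCABBCABCABBCABCABBCA ⇒ ACA·B·BCA·ACA·ACA·B·BCA·ACA·B·BCA·ACA·ACA·B·BCA·ACA·B·BCA·ACA·ACA·B·BCA
    A ↦ BCA
    B ↦ ACA
    C ↦ B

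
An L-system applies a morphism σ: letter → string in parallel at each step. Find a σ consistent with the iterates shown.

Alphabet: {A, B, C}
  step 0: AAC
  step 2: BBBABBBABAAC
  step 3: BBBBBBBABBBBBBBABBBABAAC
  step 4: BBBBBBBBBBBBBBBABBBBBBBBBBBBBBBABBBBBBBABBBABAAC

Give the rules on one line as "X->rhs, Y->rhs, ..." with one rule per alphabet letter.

  step 3 ⇒ step 4: BBBBBBBABBBBBBBABBBABAAC ⇒ BB·BB·BB·BB·BB·BB·BB·BA·BB·BB·BB·BB·BB·BB·BB·BA·BB·BB·BB·BA·BB·BA·BA·AC
    A ↦ BA
    B ↦ BB
    C ↦ AC

A->BA, B->BB, C->AC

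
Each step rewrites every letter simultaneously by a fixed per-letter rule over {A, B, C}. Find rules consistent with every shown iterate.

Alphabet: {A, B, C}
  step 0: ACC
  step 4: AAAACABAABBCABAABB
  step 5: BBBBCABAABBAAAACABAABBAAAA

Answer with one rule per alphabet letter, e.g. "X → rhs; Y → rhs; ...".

A->B, B->AA, C->CA

  step 4 ⇒ step 5: AAAACABAABBCABAABB ⇒ B·B·B·B·CA·B·AA·B·B·AA·AA·CA·B·AA·B·B·AA·AA
    A ↦ B
    B ↦ AA
    C ↦ CA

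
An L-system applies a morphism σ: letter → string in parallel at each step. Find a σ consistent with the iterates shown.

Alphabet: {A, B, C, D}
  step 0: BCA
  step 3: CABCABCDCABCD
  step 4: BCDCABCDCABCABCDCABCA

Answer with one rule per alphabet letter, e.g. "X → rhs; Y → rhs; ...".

A->D, B->CA, C->BC, D->A

  step 3 ⇒ step 4: CABCABCDCABCD ⇒ BC·D·CA·BC·D·CA·BC·A·BC·D·CA·BC·A
    A ↦ D
    B ↦ CA
    C ↦ BC
    D ↦ A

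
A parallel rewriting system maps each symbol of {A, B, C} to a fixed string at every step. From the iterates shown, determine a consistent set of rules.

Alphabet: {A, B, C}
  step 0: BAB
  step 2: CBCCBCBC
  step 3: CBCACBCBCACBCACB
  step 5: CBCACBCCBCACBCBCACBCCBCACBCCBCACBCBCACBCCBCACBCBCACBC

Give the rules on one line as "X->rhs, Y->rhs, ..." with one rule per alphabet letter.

  step 2 ⇒ step 3: CBCCBCBC ⇒ CB·CA·CB·CB·CA·CB·CA·CB
    B ↦ CA
    C ↦ CB
    A ↦ C  (constrained at step 0)

A->C, B->CA, C->CB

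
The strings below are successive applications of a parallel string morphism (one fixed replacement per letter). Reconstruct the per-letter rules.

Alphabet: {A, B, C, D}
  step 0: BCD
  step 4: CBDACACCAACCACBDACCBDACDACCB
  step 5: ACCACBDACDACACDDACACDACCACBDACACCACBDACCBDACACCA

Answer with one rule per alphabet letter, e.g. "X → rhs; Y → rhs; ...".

A->D, B->CA, C->AC, D->CB

  step 4 ⇒ step 5: CBDACACCAACCACBDACCBDACDACCB ⇒ AC·CA·CB·D·AC·D·AC·AC·D·D·AC·AC·D·AC·CA·CB·D·AC·AC·CA·CB·D·AC·CB·D·AC·AC·CA
    A ↦ D
    B ↦ CA
    C ↦ AC
    D ↦ CB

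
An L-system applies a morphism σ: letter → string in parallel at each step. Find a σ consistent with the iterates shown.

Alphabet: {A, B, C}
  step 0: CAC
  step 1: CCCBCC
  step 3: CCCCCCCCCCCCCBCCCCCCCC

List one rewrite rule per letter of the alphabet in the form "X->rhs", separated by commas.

  step 0 ⇒ step 1: CAC ⇒ CC·CB·CC
    A ↦ CB
    C ↦ CC
    B ↦ A  (constrained at step 1)

A->CB, B->A, C->CC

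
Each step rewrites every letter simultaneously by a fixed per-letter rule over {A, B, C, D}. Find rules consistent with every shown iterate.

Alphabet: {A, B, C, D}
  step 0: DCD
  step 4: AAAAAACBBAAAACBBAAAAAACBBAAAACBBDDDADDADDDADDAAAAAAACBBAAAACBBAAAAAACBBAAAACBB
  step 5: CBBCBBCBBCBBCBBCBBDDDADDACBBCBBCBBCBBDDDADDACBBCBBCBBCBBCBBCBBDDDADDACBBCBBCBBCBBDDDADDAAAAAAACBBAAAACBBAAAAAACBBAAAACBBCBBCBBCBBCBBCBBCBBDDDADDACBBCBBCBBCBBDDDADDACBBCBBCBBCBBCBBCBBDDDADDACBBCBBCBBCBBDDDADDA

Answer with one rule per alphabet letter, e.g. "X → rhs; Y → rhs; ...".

A->CBB, B->DDA, C->D, D->AA

  step 4 ⇒ step 5: AAAAAACBBAAAACBBAAAAAACBBAAAACBBDDDADDADDDADDAAAAAAACBBAAAACBBAAAAAACBBAAAACBB ⇒ CBB·CBB·CBB·CBB·CBB·CBB·D·DDA·DDA·CBB·CBB·CBB·CBB·D·DDA·DDA·CBB·CBB·CBB·CBB·CBB·CBB·D·DDA·DDA·CBB·CBB·CBB·CBB·D·DDA·DDA·AA·AA·AA·CBB·AA·AA·CBB·AA·AA·AA·CBB·AA·AA·CBB·CBB·CBB·CBB·CBB·CBB·CBB·D·DDA·DDA·CBB·CBB·CBB·CBB·D·DDA·DDA·CBB·CBB·CBB·CBB·CBB·CBB·D·DDA·DDA·CBB·CBB·CBB·CBB·D·DDA·DDA
    A ↦ CBB
    B ↦ DDA
    C ↦ D
    D ↦ AA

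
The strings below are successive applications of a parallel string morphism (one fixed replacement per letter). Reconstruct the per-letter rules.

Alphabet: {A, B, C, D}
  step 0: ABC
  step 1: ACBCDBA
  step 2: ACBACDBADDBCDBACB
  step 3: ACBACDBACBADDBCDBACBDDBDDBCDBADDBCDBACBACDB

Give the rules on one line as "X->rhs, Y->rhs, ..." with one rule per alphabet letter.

A->ACB, B->CDB, C->A, D->DDB

  step 2 ⇒ step 3: ACBACDBADDBCDBACB ⇒ ACB·A·CDB·ACB·A·DDB·CDB·ACB·DDB·DDB·CDB·A·DDB·CDB·ACB·A·CDB
    A ↦ ACB
    B ↦ CDB
    C ↦ A
    D ↦ DDB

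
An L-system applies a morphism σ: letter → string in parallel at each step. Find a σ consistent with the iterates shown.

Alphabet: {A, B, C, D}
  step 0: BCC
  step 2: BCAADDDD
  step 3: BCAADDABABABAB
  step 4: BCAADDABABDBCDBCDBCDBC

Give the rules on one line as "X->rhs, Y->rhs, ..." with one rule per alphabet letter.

A->D, B->BC, C->AA, D->AB

  step 3 ⇒ step 4: BCAADDABABABAB ⇒ BC·AA·D·D·AB·AB·D·BC·D·BC·D·BC·D·BC
    A ↦ D
    B ↦ BC
    C ↦ AA
    D ↦ AB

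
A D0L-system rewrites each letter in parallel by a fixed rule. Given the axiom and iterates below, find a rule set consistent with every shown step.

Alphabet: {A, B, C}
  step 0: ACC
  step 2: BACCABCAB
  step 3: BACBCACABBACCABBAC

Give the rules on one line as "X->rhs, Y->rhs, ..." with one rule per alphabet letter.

  step 2 ⇒ step 3: BACCABCAB ⇒ BAC·B·CA·CA·B·BAC·CA·B·BAC
    A ↦ B
    B ↦ BAC
    C ↦ CA

A->B, B->BAC, C->CA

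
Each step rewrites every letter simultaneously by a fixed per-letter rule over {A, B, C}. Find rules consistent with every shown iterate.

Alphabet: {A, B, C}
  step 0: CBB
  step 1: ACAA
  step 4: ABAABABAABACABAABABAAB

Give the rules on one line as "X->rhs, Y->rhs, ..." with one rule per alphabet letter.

A->AB, B->A, C->AC

  step 0 ⇒ step 1: CBB ⇒ AC·A·A
    B ↦ A
    C ↦ AC
    A ↦ AB  (constrained at step 1)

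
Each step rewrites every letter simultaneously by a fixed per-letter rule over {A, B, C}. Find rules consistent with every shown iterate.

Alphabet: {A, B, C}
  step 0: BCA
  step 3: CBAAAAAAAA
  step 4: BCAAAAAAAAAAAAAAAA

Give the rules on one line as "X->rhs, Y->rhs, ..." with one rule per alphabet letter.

A->AA, B->C, C->B

  step 3 ⇒ step 4: CBAAAAAAAA ⇒ B·C·AA·AA·AA·AA·AA·AA·AA·AA
    A ↦ AA
    B ↦ C
    C ↦ B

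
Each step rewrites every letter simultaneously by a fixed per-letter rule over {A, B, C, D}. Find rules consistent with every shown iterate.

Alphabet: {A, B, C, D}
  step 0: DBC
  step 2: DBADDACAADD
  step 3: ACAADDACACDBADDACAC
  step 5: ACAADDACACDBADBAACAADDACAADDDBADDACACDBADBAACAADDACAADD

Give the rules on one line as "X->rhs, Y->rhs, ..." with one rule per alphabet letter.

A->D, B->AAD, C->BA, D->AC

  step 2 ⇒ step 3: DBADDACAADD ⇒ AC·AAD·D·AC·AC·D·BA·D·D·AC·AC
    A ↦ D
    B ↦ AAD
    C ↦ BA
    D ↦ AC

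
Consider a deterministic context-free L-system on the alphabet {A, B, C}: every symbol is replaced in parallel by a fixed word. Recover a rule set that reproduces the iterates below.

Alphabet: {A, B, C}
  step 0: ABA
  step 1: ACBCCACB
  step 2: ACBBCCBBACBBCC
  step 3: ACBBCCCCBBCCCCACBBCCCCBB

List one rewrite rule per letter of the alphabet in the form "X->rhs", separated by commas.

  step 2 ⇒ step 3: ACBBCCBBACBBCC ⇒ ACB·B·CC·CC·B·B·CC·CC·ACB·B·CC·CC·B·B
    A ↦ ACB
    B ↦ CC
    C ↦ B

A->ACB, B->CC, C->B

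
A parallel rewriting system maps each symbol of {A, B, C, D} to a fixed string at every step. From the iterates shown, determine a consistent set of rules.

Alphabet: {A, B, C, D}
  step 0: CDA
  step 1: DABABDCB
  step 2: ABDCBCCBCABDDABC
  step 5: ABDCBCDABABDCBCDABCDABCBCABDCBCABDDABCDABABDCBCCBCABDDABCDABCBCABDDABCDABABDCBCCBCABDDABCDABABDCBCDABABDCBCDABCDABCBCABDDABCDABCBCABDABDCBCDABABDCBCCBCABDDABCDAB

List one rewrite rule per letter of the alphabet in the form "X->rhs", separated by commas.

  step 1 ⇒ step 2: DABABDCB ⇒ ABD·CB·C·CB·C·ABD·DAB·C
    A ↦ CB
    B ↦ C
    C ↦ DAB
    D ↦ ABD

A->CB, B->C, C->DAB, D->ABD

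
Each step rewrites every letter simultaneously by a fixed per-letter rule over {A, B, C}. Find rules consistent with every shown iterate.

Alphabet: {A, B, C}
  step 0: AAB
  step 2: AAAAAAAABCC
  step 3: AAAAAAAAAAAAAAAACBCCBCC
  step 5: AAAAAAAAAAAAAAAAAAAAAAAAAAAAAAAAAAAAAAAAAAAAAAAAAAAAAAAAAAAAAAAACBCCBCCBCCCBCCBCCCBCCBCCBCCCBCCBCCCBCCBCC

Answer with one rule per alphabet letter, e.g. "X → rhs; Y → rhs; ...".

  step 2 ⇒ step 3: AAAAAAAABCC ⇒ AA·AA·AA·AA·AA·AA·AA·AA·C·BCC·BCC
    A ↦ AA
    B ↦ C
    C ↦ BCC

A->AA, B->C, C->BCC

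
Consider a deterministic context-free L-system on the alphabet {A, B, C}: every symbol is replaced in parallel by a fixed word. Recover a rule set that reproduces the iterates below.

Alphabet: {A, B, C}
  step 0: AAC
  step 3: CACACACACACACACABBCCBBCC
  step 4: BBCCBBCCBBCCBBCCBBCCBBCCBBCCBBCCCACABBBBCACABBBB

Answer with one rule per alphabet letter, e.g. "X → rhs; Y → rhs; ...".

A->CC, B->CA, C->BB

  step 3 ⇒ step 4: CACACACACACACACABBCCBBCC ⇒ BB·CC·BB·CC·BB·CC·BB·CC·BB·CC·BB·CC·BB·CC·BB·CC·CA·CA·BB·BB·CA·CA·BB·BB
    A ↦ CC
    B ↦ CA
    C ↦ BB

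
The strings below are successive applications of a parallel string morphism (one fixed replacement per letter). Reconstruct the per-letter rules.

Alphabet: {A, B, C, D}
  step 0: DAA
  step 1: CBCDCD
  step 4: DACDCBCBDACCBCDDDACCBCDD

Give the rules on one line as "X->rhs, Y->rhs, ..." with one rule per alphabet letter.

A->CD, B->AC, C->D, D->CB

  step 0 ⇒ step 1: DAA ⇒ CB·CD·CD
    A ↦ CD
    D ↦ CB
    B ↦ AC  (constrained at step 1)
    C ↦ D  (constrained at step 1)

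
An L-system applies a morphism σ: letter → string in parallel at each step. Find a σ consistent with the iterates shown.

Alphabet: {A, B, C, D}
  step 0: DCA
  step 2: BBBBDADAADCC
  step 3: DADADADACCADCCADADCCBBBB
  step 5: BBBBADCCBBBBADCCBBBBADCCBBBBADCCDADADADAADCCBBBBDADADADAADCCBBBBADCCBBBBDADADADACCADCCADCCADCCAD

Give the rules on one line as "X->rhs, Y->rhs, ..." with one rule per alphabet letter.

A->AD, B->DA, C->BB, D->CC

  step 2 ⇒ step 3: BBBBDADAADCC ⇒ DA·DA·DA·DA·CC·AD·CC·AD·AD·CC·BB·BB
    A ↦ AD
    B ↦ DA
    C ↦ BB
    D ↦ CC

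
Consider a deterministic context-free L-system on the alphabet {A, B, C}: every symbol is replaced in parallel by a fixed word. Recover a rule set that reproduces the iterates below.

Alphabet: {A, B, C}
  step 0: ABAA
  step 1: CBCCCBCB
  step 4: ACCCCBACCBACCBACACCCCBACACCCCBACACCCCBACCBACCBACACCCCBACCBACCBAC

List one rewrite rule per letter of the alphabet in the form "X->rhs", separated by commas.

A->CB, B->CC, C->AC

  step 0 ⇒ step 1: ABAA ⇒ CB·CC·CB·CB
    A ↦ CB
    B ↦ CC
    C ↦ AC  (constrained at step 1)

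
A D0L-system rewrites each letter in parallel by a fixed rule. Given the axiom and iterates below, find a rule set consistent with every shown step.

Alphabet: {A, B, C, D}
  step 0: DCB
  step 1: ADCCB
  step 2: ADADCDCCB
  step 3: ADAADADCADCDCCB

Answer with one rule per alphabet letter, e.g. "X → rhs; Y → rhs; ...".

  step 2 ⇒ step 3: ADADCDCCB ⇒ AD·A·AD·A·DC·A·DC·DC·CB
    A ↦ AD
    B ↦ CB
    C ↦ DC
    D ↦ A

A->AD, B->CB, C->DC, D->A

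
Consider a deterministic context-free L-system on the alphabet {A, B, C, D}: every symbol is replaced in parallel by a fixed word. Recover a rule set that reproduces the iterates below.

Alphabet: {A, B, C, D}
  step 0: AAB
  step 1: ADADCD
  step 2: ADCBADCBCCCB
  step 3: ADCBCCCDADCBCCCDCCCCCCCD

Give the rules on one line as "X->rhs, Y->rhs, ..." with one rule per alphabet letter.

A->AD, B->CD, C->CC, D->CB

  step 2 ⇒ step 3: ADCBADCBCCCB ⇒ AD·CB·CC·CD·AD·CB·CC·CD·CC·CC·CC·CD
    A ↦ AD
    B ↦ CD
    C ↦ CC
    D ↦ CB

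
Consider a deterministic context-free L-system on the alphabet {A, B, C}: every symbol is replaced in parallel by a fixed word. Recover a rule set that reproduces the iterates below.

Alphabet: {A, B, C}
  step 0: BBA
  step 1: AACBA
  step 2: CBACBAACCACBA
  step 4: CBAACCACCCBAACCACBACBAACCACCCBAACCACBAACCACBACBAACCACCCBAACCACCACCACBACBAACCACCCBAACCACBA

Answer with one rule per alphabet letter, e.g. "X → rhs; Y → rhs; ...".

  step 1 ⇒ step 2: AACBA ⇒ CBA·CBA·ACC·A·CBA
    A ↦ CBA
    B ↦ A
    C ↦ ACC

A->CBA, B->A, C->ACC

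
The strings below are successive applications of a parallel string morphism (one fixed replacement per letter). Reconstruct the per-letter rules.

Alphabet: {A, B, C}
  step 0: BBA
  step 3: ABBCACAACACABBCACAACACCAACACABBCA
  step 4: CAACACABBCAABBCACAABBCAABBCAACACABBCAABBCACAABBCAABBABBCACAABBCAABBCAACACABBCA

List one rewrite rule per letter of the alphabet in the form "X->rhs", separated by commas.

A->CA, B->AC, C->ABB

  step 3 ⇒ step 4: ABBCACAACACABBCACAACACCAACACABBCA ⇒ CA·AC·AC·ABB·CA·ABB·CA·CA·ABB·CA·ABB·CA·AC·AC·ABB·CA·ABB·CA·CA·ABB·CA·ABB·ABB·CA·CA·ABB·CA·ABB·CA·AC·AC·ABB·CA
    A ↦ CA
    B ↦ AC
    C ↦ ABB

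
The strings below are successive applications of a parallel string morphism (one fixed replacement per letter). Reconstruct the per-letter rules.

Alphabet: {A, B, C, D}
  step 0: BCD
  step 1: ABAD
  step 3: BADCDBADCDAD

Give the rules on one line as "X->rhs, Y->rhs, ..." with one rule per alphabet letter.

  step 0 ⇒ step 1: BCD ⇒ A·B·AD
    B ↦ A
    C ↦ B
    D ↦ AD
    A ↦ CD  (constrained at step 1)

A->CD, B->A, C->B, D->AD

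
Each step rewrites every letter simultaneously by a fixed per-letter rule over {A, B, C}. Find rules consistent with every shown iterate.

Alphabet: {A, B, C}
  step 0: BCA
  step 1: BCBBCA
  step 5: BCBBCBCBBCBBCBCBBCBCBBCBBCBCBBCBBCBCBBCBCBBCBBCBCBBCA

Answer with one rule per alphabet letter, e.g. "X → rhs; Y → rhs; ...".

  step 0 ⇒ step 1: BCA ⇒ BC·B·BCA
    A ↦ BCA
    B ↦ BC
    C ↦ B

A->BCA, B->BC, C->B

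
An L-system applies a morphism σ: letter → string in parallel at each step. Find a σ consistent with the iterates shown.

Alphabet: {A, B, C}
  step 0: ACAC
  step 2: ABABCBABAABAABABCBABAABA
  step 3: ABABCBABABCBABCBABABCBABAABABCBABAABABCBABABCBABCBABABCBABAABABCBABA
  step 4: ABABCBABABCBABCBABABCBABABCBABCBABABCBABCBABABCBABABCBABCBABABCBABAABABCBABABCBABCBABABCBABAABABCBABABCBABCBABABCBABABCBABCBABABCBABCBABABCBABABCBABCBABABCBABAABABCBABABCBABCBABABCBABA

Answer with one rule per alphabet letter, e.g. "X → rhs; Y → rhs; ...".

  step 3 ⇒ step 4: ABABCBABABCBABCBABABCBABAABABCBABAABABCBABABCBABCBABABCBABAABABCBABA ⇒ ABA·BCB·ABA·BCB·A·BCB·ABA·BCB·ABA·BCB·A·BCB·ABA·BCB·A·BCB·ABA·BCB·ABA·BCB·A·BCB·ABA·BCB·ABA·ABA·BCB·ABA·BCB·A·BCB·ABA·BCB·ABA·ABA·BCB·ABA·BCB·A·BCB·ABA·BCB·ABA·BCB·A·BCB·ABA·BCB·A·BCB·ABA·BCB·ABA·BCB·A·BCB·ABA·BCB·ABA·ABA·BCB·ABA·BCB·A·BCB·ABA·BCB·ABA
    A ↦ ABA
    B ↦ BCB
    C ↦ A

A->ABA, B->BCB, C->A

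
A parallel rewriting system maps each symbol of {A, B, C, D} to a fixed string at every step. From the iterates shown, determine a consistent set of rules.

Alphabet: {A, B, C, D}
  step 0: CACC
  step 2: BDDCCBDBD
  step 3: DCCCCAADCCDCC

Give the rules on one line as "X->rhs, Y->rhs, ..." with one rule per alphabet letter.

  step 2 ⇒ step 3: BDDCCBDBD ⇒ D·CC·CC·A·A·D·CC·D·CC
    B ↦ D
    C ↦ A
    D ↦ CC
    A ↦ BD  (constrained at step 0)

A->BD, B->D, C->A, D->CC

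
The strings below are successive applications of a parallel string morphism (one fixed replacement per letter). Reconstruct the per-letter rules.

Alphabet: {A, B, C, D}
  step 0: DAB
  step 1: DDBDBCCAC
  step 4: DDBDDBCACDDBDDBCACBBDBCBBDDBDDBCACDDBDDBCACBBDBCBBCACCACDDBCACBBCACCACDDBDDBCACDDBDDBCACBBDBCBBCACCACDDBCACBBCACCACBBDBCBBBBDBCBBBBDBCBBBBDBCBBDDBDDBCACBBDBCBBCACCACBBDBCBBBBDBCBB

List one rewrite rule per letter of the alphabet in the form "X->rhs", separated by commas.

A->DBC, B->CAC, C->BB, D->DDB

  step 0 ⇒ step 1: DAB ⇒ DDB·DBC·CAC
    A ↦ DBC
    B ↦ CAC
    D ↦ DDB
    C ↦ BB  (constrained at step 1)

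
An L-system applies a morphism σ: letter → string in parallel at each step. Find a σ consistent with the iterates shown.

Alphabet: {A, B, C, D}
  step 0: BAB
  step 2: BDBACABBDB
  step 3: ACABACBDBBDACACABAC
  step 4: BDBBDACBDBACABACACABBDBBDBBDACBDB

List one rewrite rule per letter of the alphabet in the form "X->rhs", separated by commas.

  step 3 ⇒ step 4: ACABACBDBBDACACABAC ⇒ BD·B·BD·AC·BD·B·AC·AB·AC·AC·AB·BD·B·BD·B·BD·AC·BD·B
    A ↦ BD
    B ↦ AC
    C ↦ B
    D ↦ AB

A->BD, B->AC, C->B, D->AB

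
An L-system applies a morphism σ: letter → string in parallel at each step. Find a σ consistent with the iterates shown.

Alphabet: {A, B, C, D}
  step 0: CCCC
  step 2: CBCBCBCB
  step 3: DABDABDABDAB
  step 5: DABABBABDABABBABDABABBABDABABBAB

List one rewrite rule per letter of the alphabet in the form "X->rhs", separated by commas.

  step 2 ⇒ step 3: CBCBCBCB ⇒ D·AB·D·AB·D·AB·D·AB
    B ↦ AB
    C ↦ D
    A ↦ B  (constrained at step 3)
    D ↦ CB  (constrained at step 3)

A->B, B->AB, C->D, D->CB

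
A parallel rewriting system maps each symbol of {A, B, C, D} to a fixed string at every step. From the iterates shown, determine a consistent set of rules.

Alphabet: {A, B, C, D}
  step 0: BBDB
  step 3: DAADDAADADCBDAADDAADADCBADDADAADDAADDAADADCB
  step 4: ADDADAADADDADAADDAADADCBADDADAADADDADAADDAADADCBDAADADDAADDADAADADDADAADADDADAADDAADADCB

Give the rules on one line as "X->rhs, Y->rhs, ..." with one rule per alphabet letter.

A->DA, B->DCB, C->A, D->AD

  step 3 ⇒ step 4: DAADDAADADCBDAADDAADADCBADDADAADDAADDAADADCB ⇒ AD·DA·DA·AD·AD·DA·DA·AD·DA·AD·A·DCB·AD·DA·DA·AD·AD·DA·DA·AD·DA·AD·A·DCB·DA·AD·AD·DA·AD·DA·DA·AD·AD·DA·DA·AD·AD·DA·DA·AD·DA·AD·A·DCB
    A ↦ DA
    B ↦ DCB
    C ↦ A
    D ↦ AD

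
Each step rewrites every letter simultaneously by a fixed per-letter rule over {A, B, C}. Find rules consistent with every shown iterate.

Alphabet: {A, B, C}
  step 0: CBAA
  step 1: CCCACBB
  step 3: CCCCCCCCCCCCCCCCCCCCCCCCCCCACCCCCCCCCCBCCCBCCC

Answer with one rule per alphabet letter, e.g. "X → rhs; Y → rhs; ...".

  step 0 ⇒ step 1: CBAA ⇒ CCC·AC·B·B
    A ↦ B
    B ↦ AC
    C ↦ CCC

A->B, B->AC, C->CCC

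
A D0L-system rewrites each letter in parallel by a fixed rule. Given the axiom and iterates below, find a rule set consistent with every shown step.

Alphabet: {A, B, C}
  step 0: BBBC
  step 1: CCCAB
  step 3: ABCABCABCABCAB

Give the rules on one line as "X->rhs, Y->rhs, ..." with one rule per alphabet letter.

A->AB, B->C, C->AB

  step 0 ⇒ step 1: BBBC ⇒ C·C·C·AB
    B ↦ C
    C ↦ AB
    A ↦ AB  (constrained at step 1)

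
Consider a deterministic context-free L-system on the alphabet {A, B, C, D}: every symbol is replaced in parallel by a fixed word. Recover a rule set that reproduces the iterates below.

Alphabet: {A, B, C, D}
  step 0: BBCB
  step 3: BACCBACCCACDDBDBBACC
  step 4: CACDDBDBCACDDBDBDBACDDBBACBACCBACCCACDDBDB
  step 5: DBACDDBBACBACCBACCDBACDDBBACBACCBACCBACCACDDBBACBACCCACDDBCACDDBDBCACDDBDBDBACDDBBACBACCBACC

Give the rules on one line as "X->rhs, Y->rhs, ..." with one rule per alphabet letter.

A->ACD, B->C, C->DB, D->BAC

  step 4 ⇒ step 5: CACDDBDBCACDDBDBDBACDDBBACBACCBACCCACDDBDB ⇒ DB·ACD·DB·BAC·BAC·C·BAC·C·DB·ACD·DB·BAC·BAC·C·BAC·C·BAC·C·ACD·DB·BAC·BAC·C·C·ACD·DB·C·ACD·DB·DB·C·ACD·DB·DB·DB·ACD·DB·BAC·BAC·C·BAC·C
    A ↦ ACD
    B ↦ C
    C ↦ DB
    D ↦ BAC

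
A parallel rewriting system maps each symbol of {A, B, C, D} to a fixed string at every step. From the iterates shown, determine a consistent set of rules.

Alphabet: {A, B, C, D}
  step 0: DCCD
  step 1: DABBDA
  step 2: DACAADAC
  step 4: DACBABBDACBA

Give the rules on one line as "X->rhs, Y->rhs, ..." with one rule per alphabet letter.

A->C, B->A, C->B, D->DA

  step 1 ⇒ step 2: DABBDA ⇒ DA·C·A·A·DA·C
    A ↦ C
    B ↦ A
    D ↦ DA
  step 0 ⇒ step 1: DCCD ⇒ DA·B·B·DA
    C ↦ B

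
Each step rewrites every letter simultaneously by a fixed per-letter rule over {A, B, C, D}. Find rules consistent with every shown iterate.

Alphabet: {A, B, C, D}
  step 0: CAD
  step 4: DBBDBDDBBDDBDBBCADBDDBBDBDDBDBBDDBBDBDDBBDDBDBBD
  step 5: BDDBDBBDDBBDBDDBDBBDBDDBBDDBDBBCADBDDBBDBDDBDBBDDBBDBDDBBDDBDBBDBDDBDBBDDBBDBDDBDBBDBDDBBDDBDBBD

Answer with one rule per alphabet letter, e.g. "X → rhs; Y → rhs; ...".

A->AD, B->DB, C->BC, D->BD

  step 4 ⇒ step 5: DBBDBDDBBDDBDBBCADBDDBBDBDDBDBBDDBBDBDDBBDDBDBBD ⇒ BD·DB·DB·BD·DB·BD·BD·DB·DB·BD·BD·DB·BD·DB·DB·BC·AD·BD·DB·BD·BD·DB·DB·BD·DB·BD·BD·DB·BD·DB·DB·BD·BD·DB·DB·BD·DB·BD·BD·DB·DB·BD·BD·DB·BD·DB·DB·BD
    A ↦ AD
    B ↦ DB
    C ↦ BC
    D ↦ BD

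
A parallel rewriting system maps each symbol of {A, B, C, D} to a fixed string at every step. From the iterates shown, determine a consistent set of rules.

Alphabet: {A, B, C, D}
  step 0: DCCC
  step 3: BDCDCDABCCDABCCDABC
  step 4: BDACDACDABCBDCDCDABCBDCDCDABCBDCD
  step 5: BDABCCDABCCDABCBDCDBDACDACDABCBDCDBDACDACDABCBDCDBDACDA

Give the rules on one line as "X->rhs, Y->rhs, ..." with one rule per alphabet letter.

A->BC, B->BD, C->CD, D->A

  step 4 ⇒ step 5: BDACDACDABCBDCDCDABCBDCDCDABCBDCD ⇒ BD·A·BC·CD·A·BC·CD·A·BC·BD·CD·BD·A·CD·A·CD·A·BC·BD·CD·BD·A·CD·A·CD·A·BC·BD·CD·BD·A·CD·A
    A ↦ BC
    B ↦ BD
    C ↦ CD
    D ↦ A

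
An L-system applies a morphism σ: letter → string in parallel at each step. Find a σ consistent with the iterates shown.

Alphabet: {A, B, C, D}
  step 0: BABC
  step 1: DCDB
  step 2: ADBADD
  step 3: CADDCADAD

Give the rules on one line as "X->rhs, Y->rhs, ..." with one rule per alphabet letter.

A->C, B->D, C->B, D->AD

  step 2 ⇒ step 3: ADBADD ⇒ C·AD·D·C·AD·AD
    A ↦ C
    B ↦ D
    D ↦ AD
  step 0 ⇒ step 1: BABC ⇒ D·C·D·B
    C ↦ B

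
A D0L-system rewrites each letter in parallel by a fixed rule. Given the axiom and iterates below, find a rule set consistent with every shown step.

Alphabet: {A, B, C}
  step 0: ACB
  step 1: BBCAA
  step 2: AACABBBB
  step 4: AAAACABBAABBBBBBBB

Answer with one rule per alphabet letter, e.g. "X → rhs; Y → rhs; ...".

A->BB, B->A, C->CA

  step 1 ⇒ step 2: BBCAA ⇒ A·A·CA·BB·BB
    A ↦ BB
    B ↦ A
    C ↦ CA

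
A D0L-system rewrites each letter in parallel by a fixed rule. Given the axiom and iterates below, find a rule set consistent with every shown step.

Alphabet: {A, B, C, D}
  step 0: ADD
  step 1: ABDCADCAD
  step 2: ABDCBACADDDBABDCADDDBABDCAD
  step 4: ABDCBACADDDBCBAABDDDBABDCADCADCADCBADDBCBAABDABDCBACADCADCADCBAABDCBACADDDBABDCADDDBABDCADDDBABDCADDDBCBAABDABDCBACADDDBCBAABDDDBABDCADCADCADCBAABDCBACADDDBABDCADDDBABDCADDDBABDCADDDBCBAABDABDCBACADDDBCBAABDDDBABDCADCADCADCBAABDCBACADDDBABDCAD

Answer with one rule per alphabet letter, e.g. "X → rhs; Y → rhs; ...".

A->ABD, B->CBA, C->DDB, D->CAD

  step 1 ⇒ step 2: ABDCADCAD ⇒ ABD·CBA·CAD·DDB·ABD·CAD·DDB·ABD·CAD
    A ↦ ABD
    B ↦ CBA
    C ↦ DDB
    D ↦ CAD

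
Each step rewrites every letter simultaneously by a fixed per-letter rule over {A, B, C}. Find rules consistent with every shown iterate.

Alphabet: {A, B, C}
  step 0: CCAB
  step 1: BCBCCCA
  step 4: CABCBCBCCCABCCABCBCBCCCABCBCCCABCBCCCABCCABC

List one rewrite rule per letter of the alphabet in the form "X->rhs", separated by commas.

A->C, B->CA, C->BC

  step 0 ⇒ step 1: CCAB ⇒ BC·BC·C·CA
    A ↦ C
    B ↦ CA
    C ↦ BC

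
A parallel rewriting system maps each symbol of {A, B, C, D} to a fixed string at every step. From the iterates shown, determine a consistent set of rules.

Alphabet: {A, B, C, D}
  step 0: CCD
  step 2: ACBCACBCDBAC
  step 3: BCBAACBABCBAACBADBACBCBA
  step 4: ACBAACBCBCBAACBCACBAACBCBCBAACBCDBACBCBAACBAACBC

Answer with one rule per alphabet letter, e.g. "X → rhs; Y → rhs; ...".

  step 3 ⇒ step 4: BCBAACBABCBAACBADBACBCBA ⇒ AC·BA·AC·BC·BC·BA·AC·BC·AC·BA·AC·BC·BC·BA·AC·BC·DB·AC·BC·BA·AC·BA·AC·BC
    A ↦ BC
    B ↦ AC
    C ↦ BA
    D ↦ DB

A->BC, B->AC, C->BA, D->DB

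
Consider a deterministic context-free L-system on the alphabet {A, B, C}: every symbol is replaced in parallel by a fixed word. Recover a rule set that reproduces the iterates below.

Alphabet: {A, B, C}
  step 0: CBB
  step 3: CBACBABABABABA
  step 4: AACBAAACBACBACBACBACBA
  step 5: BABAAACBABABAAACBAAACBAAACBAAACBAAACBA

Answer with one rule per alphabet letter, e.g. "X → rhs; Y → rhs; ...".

A->BA, B->C, C->AA

  step 4 ⇒ step 5: AACBAAACBACBACBACBACBA ⇒ BA·BA·AA·C·BA·BA·BA·AA·C·BA·AA·C·BA·AA·C·BA·AA·C·BA·AA·C·BA
    A ↦ BA
    B ↦ C
    C ↦ AA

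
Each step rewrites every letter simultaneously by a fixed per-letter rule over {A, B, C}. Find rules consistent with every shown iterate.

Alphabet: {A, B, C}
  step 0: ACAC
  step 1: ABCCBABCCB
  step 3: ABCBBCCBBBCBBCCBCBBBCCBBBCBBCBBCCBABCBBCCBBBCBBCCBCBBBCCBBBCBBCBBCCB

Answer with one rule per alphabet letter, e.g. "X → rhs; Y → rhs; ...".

A->ABC, B->BBC, C->CB

  step 0 ⇒ step 1: ACAC ⇒ ABC·CB·ABC·CB
    A ↦ ABC
    C ↦ CB
    B ↦ BBC  (constrained at step 1)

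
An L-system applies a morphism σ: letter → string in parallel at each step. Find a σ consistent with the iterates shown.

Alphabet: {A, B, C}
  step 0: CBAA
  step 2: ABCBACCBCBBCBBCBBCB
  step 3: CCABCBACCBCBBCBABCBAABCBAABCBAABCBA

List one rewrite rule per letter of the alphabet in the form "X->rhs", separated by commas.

  step 2 ⇒ step 3: ABCBACCBCBBCBBCBBCB ⇒ CC·A·BCB·A·CC·BCB·BCB·A·BCB·A·A·BCB·A·A·BCB·A·A·BCB·A
    A ↦ CC
    B ↦ A
    C ↦ BCB

A->CC, B->A, C->BCB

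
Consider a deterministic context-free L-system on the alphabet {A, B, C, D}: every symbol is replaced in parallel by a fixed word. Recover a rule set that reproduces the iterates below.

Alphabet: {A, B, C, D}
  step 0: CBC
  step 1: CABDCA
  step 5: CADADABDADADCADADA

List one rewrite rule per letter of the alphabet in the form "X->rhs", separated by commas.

A->D, B->BD, C->CA, D->A

  step 0 ⇒ step 1: CBC ⇒ CA·BD·CA
    B ↦ BD
    C ↦ CA
    A ↦ D  (constrained at step 1)
    D ↦ A  (constrained at step 1)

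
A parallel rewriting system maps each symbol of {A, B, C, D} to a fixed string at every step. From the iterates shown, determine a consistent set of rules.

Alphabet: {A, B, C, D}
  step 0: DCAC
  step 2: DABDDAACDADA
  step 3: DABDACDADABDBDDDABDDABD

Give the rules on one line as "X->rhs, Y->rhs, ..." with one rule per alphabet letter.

A->BD, B->AC, C->D, D->DA

  step 2 ⇒ step 3: DABDDAACDADA ⇒ DA·BD·AC·DA·DA·BD·BD·D·DA·BD·DA·BD
    A ↦ BD
    B ↦ AC
    C ↦ D
    D ↦ DA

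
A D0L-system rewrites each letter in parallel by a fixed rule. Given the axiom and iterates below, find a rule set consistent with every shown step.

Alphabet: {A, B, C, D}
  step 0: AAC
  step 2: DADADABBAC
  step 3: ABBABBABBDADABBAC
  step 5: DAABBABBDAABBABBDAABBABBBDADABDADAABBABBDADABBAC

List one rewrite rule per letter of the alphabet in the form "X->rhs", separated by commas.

A->B, B->DA, C->BAC, D->AB

  step 2 ⇒ step 3: DADADABBAC ⇒ AB·B·AB·B·AB·B·DA·DA·B·BAC
    A ↦ B
    B ↦ DA
    C ↦ BAC
    D ↦ AB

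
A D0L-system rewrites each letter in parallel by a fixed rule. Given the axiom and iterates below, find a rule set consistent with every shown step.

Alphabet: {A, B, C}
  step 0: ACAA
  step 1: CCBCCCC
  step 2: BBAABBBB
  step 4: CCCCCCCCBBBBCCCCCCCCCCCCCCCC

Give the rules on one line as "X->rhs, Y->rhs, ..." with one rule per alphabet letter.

  step 1 ⇒ step 2: CCBCCCC ⇒ B·B·AA·B·B·B·B
    B ↦ AA
    C ↦ B
  step 0 ⇒ step 1: ACAA ⇒ CC·B·CC·CC
    A ↦ CC

A->CC, B->AA, C->B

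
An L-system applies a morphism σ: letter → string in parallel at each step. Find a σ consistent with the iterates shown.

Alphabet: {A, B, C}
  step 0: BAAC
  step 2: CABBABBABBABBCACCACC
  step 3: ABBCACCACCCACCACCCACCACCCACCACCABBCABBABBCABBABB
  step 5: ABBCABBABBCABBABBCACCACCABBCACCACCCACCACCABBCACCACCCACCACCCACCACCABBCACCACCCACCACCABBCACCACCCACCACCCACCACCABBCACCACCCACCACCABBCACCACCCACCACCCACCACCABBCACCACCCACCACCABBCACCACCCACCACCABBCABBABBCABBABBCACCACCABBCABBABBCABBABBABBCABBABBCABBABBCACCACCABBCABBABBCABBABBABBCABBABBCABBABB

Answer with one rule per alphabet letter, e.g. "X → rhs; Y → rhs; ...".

A->C, B->ACC, C->ABB

  step 2 ⇒ step 3: CABBABBABBABBCACCACC ⇒ ABB·C·ACC·ACC·C·ACC·ACC·C·ACC·ACC·C·ACC·ACC·ABB·C·ABB·ABB·C·ABB·ABB
    A ↦ C
    B ↦ ACC
    C ↦ ABB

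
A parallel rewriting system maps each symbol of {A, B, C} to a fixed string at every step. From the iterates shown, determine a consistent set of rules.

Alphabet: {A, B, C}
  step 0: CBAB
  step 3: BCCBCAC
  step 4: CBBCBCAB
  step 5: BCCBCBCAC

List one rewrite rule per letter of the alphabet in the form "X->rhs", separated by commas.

A->CA, B->C, C->B

  step 4 ⇒ step 5: CBBCBCAB ⇒ B·C·C·B·C·B·CA·C
    A ↦ CA
    B ↦ C
    C ↦ B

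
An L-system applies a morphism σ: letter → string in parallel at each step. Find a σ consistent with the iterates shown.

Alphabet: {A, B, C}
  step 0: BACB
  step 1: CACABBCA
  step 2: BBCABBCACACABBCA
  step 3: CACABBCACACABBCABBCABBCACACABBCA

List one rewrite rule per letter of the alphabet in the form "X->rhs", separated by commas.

  step 2 ⇒ step 3: BBCABBCACACABBCA ⇒ CA·CA·BB·CA·CA·CA·BB·CA·BB·CA·BB·CA·CA·CA·BB·CA
    A ↦ CA
    B ↦ CA
    C ↦ BB

A->CA, B->CA, C->BB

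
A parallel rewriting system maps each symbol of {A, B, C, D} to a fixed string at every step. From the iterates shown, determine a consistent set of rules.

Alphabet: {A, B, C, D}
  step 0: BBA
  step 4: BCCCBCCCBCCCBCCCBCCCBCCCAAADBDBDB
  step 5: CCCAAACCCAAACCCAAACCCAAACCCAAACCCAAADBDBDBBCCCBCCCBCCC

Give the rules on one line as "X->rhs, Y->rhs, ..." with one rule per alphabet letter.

  step 4 ⇒ step 5: BCCCBCCCBCCCBCCCBCCCBCCCAAADBDBDB ⇒ CCC·A·A·A·CCC·A·A·A·CCC·A·A·A·CCC·A·A·A·CCC·A·A·A·CCC·A·A·A·DB·DB·DB·B·CCC·B·CCC·B·CCC
    A ↦ DB
    B ↦ CCC
    C ↦ A
    D ↦ B

A->DB, B->CCC, C->A, D->B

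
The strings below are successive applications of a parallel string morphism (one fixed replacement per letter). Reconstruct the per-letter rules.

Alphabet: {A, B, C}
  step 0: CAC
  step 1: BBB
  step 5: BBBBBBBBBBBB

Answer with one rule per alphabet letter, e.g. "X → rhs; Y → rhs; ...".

  step 0 ⇒ step 1: CAC ⇒ B·B·B
    A ↦ B
    C ↦ B
    B ↦ CA  (constrained at step 1)

A->B, B->CA, C->B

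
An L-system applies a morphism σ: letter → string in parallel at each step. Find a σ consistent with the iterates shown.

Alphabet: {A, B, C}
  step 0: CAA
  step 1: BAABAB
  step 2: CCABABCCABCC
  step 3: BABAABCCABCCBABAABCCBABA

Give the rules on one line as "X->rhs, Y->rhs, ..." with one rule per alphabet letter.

  step 2 ⇒ step 3: CCABABCCABCC ⇒ BA·BA·AB·CC·AB·CC·BA·BA·AB·CC·BA·BA
    A ↦ AB
    B ↦ CC
    C ↦ BA

A->AB, B->CC, C->BA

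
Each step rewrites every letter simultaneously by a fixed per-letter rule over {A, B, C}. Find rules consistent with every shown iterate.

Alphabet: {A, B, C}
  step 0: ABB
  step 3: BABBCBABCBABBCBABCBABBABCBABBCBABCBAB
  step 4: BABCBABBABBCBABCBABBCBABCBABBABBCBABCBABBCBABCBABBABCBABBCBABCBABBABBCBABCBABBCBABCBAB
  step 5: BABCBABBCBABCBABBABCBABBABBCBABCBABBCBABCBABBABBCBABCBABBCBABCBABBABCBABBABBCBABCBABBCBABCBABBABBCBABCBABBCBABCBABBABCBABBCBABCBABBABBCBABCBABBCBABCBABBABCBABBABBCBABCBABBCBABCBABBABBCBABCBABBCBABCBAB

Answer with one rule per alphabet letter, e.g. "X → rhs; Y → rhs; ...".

A->C, B->BAB, C->BC

  step 4 ⇒ step 5: BABCBABBABBCBABCBABBCBABCBABBABBCBABCBABBCBABCBABBABCBABBCBABCBABBABBCBABCBABBCBABCBAB ⇒ BAB·C·BAB·BC·BAB·C·BAB·BAB·C·BAB·BAB·BC·BAB·C·BAB·BC·BAB·C·BAB·BAB·BC·BAB·C·BAB·BC·BAB·C·BAB·BAB·C·BAB·BAB·BC·BAB·C·BAB·BC·BAB·C·BAB·BAB·BC·BAB·C·BAB·BC·BAB·C·BAB·BAB·C·BAB·BC·BAB·C·BAB·BAB·BC·BAB·C·BAB·BC·BAB·C·BAB·BAB·C·BAB·BAB·BC·BAB·C·BAB·BC·BAB·C·BAB·BAB·BC·BAB·C·BAB·BC·BAB·C·BAB
    A ↦ C
    B ↦ BAB
    C ↦ BC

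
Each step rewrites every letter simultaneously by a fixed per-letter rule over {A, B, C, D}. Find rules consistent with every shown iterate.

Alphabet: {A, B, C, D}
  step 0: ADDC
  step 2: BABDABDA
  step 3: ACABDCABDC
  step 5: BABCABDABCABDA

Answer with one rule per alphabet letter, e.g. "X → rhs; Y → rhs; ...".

  step 2 ⇒ step 3: BABDABDA ⇒ A·C·A·BD·C·A·BD·C
    A ↦ C
    B ↦ A
    D ↦ BD
    C ↦ B  (constrained at step 0)

A->C, B->A, C->B, D->BD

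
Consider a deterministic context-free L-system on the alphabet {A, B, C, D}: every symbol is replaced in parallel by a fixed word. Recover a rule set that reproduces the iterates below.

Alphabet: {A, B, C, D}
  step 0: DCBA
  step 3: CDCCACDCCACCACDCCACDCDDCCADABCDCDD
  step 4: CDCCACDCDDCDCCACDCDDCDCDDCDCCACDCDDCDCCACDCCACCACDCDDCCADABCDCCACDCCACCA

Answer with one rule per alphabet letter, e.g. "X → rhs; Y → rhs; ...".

A->D, B->AB, C->CD, D->CCA

  step 3 ⇒ step 4: CDCCACDCCACCACDCCACDCDDCCADABCDCDD ⇒ CD·CCA·CD·CD·D·CD·CCA·CD·CD·D·CD·CD·D·CD·CCA·CD·CD·D·CD·CCA·CD·CCA·CCA·CD·CD·D·CCA·D·AB·CD·CCA·CD·CCA·CCA
    A ↦ D
    B ↦ AB
    C ↦ CD
    D ↦ CCA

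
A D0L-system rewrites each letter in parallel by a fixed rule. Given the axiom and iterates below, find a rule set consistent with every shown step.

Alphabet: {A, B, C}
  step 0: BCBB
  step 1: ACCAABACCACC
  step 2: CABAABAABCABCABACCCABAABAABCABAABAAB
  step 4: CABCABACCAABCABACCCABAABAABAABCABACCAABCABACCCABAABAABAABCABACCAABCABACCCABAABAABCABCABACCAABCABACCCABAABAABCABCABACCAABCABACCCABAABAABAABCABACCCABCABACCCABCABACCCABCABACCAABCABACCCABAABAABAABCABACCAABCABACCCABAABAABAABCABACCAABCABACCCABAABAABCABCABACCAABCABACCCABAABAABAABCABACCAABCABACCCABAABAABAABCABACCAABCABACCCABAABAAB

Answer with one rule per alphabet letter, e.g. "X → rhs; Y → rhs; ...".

  step 1 ⇒ step 2: ACCAABACCACC ⇒ CAB·AAB·AAB·CAB·CAB·ACC·CAB·AAB·AAB·CAB·AAB·AAB
    A ↦ CAB
    B ↦ ACC
    C ↦ AAB

A->CAB, B->ACC, C->AAB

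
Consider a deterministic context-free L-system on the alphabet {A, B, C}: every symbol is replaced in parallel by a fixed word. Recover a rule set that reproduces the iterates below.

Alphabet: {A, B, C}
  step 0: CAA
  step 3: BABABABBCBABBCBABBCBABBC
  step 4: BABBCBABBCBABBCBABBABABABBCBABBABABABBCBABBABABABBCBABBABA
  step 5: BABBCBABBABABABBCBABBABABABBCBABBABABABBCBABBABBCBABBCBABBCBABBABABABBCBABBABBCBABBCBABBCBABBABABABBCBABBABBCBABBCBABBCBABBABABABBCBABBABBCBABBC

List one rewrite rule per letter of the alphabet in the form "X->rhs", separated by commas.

A->BC, B->BAB, C->A

  step 4 ⇒ step 5: BABBCBABBCBABBCBABBABABABBCBABBABABABBCBABBABABABBCBABBABA ⇒ BAB·BC·BAB·BAB·A·BAB·BC·BAB·BAB·A·BAB·BC·BAB·BAB·A·BAB·BC·BAB·BAB·BC·BAB·BC·BAB·BC·BAB·BAB·A·BAB·BC·BAB·BAB·BC·BAB·BC·BAB·BC·BAB·BAB·A·BAB·BC·BAB·BAB·BC·BAB·BC·BAB·BC·BAB·BAB·A·BAB·BC·BAB·BAB·BC·BAB·BC
    A ↦ BC
    B ↦ BAB
    C ↦ A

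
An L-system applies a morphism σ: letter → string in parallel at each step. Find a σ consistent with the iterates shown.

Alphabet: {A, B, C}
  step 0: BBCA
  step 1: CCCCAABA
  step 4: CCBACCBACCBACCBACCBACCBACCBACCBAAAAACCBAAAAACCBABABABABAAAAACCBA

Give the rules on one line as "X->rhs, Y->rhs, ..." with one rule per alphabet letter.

A->BA, B->CC, C->AA

  step 0 ⇒ step 1: BBCA ⇒ CC·CC·AA·BA
    A ↦ BA
    B ↦ CC
    C ↦ AA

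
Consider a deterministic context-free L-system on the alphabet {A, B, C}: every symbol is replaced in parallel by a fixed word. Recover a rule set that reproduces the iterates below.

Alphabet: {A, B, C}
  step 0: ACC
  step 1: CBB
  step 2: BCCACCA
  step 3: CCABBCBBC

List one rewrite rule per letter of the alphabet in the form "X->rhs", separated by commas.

  step 2 ⇒ step 3: BCCACCA ⇒ CCA·B·B·C·B·B·C
    A ↦ C
    B ↦ CCA
    C ↦ B

A->C, B->CCA, C->B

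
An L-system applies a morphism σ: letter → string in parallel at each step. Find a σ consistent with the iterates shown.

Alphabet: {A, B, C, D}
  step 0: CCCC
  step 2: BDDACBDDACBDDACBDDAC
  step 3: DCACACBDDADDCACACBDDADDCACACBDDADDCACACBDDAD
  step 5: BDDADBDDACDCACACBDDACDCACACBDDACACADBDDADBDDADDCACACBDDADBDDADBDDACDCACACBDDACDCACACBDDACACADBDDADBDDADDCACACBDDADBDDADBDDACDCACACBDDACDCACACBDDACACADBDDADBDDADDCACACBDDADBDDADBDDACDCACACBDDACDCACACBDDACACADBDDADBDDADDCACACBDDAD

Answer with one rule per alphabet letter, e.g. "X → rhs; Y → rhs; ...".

  step 2 ⇒ step 3: BDDACBDDACBDDACBDDAC ⇒ DC·AC·AC·BDD·AD·DC·AC·AC·BDD·AD·DC·AC·AC·BDD·AD·DC·AC·AC·BDD·AD
    A ↦ BDD
    B ↦ DC
    C ↦ AD
    D ↦ AC

A->BDD, B->DC, C->AD, D->AC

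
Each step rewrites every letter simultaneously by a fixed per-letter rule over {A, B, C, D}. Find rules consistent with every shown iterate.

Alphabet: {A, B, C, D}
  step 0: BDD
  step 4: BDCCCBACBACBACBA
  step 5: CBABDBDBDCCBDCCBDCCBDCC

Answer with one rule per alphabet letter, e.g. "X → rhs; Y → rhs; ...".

  step 4 ⇒ step 5: BDCCCBACBACBACBA ⇒ C·BA·BD·BD·BD·C·C·BD·C·C·BD·C·C·BD·C·C
    A ↦ C
    B ↦ C
    C ↦ BD
    D ↦ BA

A->C, B->C, C->BD, D->BA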